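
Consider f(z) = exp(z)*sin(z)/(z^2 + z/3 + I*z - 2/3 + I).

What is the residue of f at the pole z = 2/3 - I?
Write f(z) = P(z)/Q(z) with P(z) = exp(z)*sin(z) and Q(z) = z^2 + z/3 + I*z - 2/3 + I.
The denominator factors as Q(z) = (z - 2/3 + I)*(z + 1), so z = 2/3 - I is a simple zero of Q and P is analytic there; z = 2/3 - I is therefore a simple pole and
  Res(f, z₀) = P(z₀)/Q'(z₀).

Q'(z) = 2*z + 1/3 + I, so Q'(2/3 - I) = 5/3 - I.
P(2/3 - I) = exp(2/3 - I)*sin(2/3 - I).

Res(f, 2/3 - I) = (exp(2/3 - I)*sin(2/3 - I))/(5/3 - I) = (15/34 + 9*I/34)*exp(2/3 - I)*sin(2/3 - I)

Final answer: (15/34 + 9*I/34)*exp(2/3 - I)*sin(2/3 - I)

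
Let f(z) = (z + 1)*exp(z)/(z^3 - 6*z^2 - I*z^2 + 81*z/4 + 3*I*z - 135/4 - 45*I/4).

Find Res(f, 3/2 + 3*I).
(-19/75 - 3*I/50)*exp(3/2 + 3*I)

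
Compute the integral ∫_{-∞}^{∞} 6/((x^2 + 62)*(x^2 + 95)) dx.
pi*(-62*sqrt(95) + 95*sqrt(62))/32395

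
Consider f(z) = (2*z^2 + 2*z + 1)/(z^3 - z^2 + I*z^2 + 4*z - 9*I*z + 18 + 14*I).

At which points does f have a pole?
The singularities of f are the zeros of the denominator. Factoring,
  z^3 - z^2 + I*z^2 + 4*z - 9*I*z + 18 + 14*I = (z - 1 + 2*I)*(z + 2 + 2*I)*(z - 2 - 3*I)
so the candidates are z = 1 - 2*I, z = -2 - 2*I, z = 2 + 3*I.

Check the numerator P(z) = 2*z^2 + 2*z + 1 at each one:
  P(1 - 2*I) = -3 - 12*I ≠ 0, so z = 1 - 2*I is a (simple) pole.
  P(-2 - 2*I) = -3 + 12*I ≠ 0, so z = -2 - 2*I is a (simple) pole.
  P(2 + 3*I) = -5 + 30*I ≠ 0, so z = 2 + 3*I is a (simple) pole.

Poles of f: {-2 - 2*I, 1 - 2*I, 2 + 3*I}

Final answer: {-2 - 2*I, 1 - 2*I, 2 + 3*I}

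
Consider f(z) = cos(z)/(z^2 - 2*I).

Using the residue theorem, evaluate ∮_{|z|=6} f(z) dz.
By the residue theorem, ∮_C f(z) dz = 2πi · (sum of the residues of f at the poles inside |z| = 6).

The denominator factors as (z - 1 - I)*(z + 1 + I), so the singularities of f are simple poles at z = 1 + I, z = -1 - I.
  |1 + I|² = 2 < 36 = 6², so this pole is inside the contour.
  |-1 - I|² = 2 < 36 = 6², so this pole is inside the contour.

With P(z) = cos(z) and Q(z) = z^2 - 2*I, each pole is simple, so Res(f, z₀) = P(z₀)/Q'(z₀) with Q'(z) = 2*z.
  Res(f, 1 + I) = P(1 + I)/Q'(1 + I) = (cos(1 + I))/(2 + 2*I) = (1/4 - I/4)*cos(1 + I)
  Res(f, -1 - I) = P(-1 - I)/Q'(-1 - I) = (cos(1 + I))/(-2 - 2*I) = (-1/4 + I/4)*cos(1 + I)

Sum of residues inside C: 0
∮_C f(z) dz = 2πi · (0) = 0

Final answer: 0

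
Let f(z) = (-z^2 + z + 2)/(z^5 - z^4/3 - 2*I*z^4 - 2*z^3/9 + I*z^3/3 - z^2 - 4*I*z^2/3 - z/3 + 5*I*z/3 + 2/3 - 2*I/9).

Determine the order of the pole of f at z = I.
Factor the denominator:
  z^5 - z^4/3 - 2*I*z^4 - 2*z^3/9 + I*z^3/3 - z^2 - 4*I*z^2/3 - z/3 + 5*I*z/3 + 2/3 - 2*I/9 = (z - I)^3*(z - 2/3)*(z + 1/3 + I)

The numerator P(z) = -z^2 + z + 2 has P(I) = 3 + I ≠ 0, so no factor of (z - I) cancels.
Near z = I we can therefore write f(z) = g(z)/(z - I)^3 with g analytic at I and g(I) ≠ 0 (g is the numerator divided by the remaining denominator factors).

Hence z = I is a pole of order 3.

Final answer: 3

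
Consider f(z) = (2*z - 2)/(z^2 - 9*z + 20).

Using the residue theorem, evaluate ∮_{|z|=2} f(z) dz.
By the residue theorem, ∮_C f(z) dz = 2πi · (sum of the residues of f at the poles inside |z| = 2).

The denominator factors as (z - 4)*(z - 5), so the singularities of f are simple poles at z = 4, z = 5.
  |4|² = 16 > 4 = 2², so this pole is outside the contour.
  |5|² = 25 > 4 = 2², so this pole is outside the contour.

No pole lies inside the contour, so f is analytic on and inside C and the integral is 0 (Cauchy's theorem).

Final answer: 0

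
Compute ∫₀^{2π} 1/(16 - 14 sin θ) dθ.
Call the integral J. The integrand is 2π-periodic and we integrate over a full period, so shifting θ does not change the value (θ → θ + π/2 turns sin θ into cos θ; θ → θ + π flips the sign of the trig term). Hence
  J = ∫₀^{2π} dθ/(16 + 14 cos θ).
Put z = e^{iθ}: then cos θ = (z + 1/z)/2, dθ = dz/(iz), and z runs once counterclockwise around |z| = 1:
  J = ∮_{|z|=1} 1/(16 + 14*(z + 1/z)/2) · dz/(iz) = (2/i) ∮_{|z|=1} dz/(14*z^2 + 32*z + 14).
The roots of 14*z^2 + 32*z + 14 are z = (-16 ± sqrt(16^2 - 14^2))/14, with sqrt(60) = 2*sqrt(15); their product is 1, so only z₊ = -8/7 + sqrt(15)/7 lies inside the unit circle (z₋ = -8/7 - sqrt(15)/7 lies outside).
z₊ is a simple zero of q(z) = 14*z^2 + 32*z + 14, so Res(1/q, z₊) = 1/q'(z₊) with q'(z) = 28*z + 32; and q'(z₊) = 14*(z₊ - z₋) = 4*sqrt(15).
Therefore J = (2/i) · 2πi · 1/(4*sqrt(15)) = 2*pi/(2*sqrt(15)) = sqrt(15)*pi/15

Final answer: sqrt(15)*pi/15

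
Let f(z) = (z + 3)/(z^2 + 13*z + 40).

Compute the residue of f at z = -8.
5/3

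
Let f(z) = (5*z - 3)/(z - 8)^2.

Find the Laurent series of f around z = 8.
37/(z - 8)^2 + 5/(z - 8)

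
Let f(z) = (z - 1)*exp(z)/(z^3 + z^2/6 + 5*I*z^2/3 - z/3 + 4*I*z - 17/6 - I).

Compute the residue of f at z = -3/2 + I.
Write f(z) = P(z)/Q(z) with P(z) = (z - 1)*exp(z) and Q(z) = z^3 + z^2/6 + 5*I*z^2/3 - z/3 + 4*I*z - 17/6 - I.
The denominator factors as Q(z) = (z + 3/2 - I)*(z - 1/3 + 2*I/3)*(z - 1 + 2*I), so z = -3/2 + I is a simple zero of Q and P is analytic there; z = -3/2 + I is therefore a simple pole and
  Res(f, z₀) = P(z₀)/Q'(z₀).

Q'(z) = 3*z^2 + z/3 + 10*I*z/3 - 1/3 + 4*I, so Q'(-3/2 + I) = -5/12 - 29*I/3.
P(-3/2 + I) = (-5/2 + I)*exp(-3/2 + I).

Res(f, -3/2 + I) = ((-5/2 + I)*exp(-3/2 + I))/(-5/12 - 29*I/3) = (-1242/13481 - 3540*I/13481)*exp(-3/2 + I)

Final answer: (-1242/13481 - 3540*I/13481)*exp(-3/2 + I)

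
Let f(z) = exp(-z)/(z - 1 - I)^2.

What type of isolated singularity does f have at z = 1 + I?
pole of order 2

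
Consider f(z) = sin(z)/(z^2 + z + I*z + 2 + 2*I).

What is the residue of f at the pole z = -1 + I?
Write f(z) = P(z)/Q(z) with P(z) = sin(z) and Q(z) = z^2 + z + I*z + 2 + 2*I.
The denominator factors as Q(z) = (z + 1 - I)*(z + 2*I), so z = -1 + I is a simple zero of Q and P is analytic there; z = -1 + I is therefore a simple pole and
  Res(f, z₀) = P(z₀)/Q'(z₀).

Q'(z) = 2*z + 1 + I, so Q'(-1 + I) = -1 + 3*I.
P(-1 + I) = -sin(1 - I).

Res(f, -1 + I) = (-sin(1 - I))/(-1 + 3*I) = (1/10 + 3*I/10)*sin(1 - I)

Final answer: (1/10 + 3*I/10)*sin(1 - I)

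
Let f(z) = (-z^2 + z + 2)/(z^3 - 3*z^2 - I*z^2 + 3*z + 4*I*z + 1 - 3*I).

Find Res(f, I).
Write f(z) = P(z)/Q(z) with P(z) = -z^2 + z + 2 and Q(z) = z^3 - 3*z^2 - I*z^2 + 3*z + 4*I*z + 1 - 3*I.
The denominator factors as Q(z) = (z - 2 + I)*(z - 1 - I)*(z - I), so z = I is a simple zero of Q and P is analytic there; z = I is therefore a simple pole and
  Res(f, z₀) = P(z₀)/Q'(z₀).

Q'(z) = 3*z^2 - 6*z - 2*I*z + 3 + 4*I, so Q'(I) = 2 - 2*I.
P(I) = 3 + I.

Res(f, I) = (3 + I)/(2 - 2*I) = 1/2 + I

Final answer: 1/2 + I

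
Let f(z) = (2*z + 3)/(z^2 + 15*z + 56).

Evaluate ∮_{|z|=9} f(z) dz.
By the residue theorem, ∮_C f(z) dz = 2πi · (sum of the residues of f at the poles inside |z| = 9).

The denominator factors as (z + 8)*(z + 7), so the singularities of f are simple poles at z = -8, z = -7.
  |-8|² = 64 < 81 = 9², so this pole is inside the contour.
  |-7|² = 49 < 81 = 9², so this pole is inside the contour.

With P(z) = 2*z + 3 and Q(z) = z^2 + 15*z + 56, each pole is simple, so Res(f, z₀) = P(z₀)/Q'(z₀) with Q'(z) = 2*z + 15.
  Res(f, -8) = P(-8)/Q'(-8) = (-13)/(-1) = 13
  Res(f, -7) = P(-7)/Q'(-7) = (-11)/(1) = -11

Sum of residues inside C: 2
∮_C f(z) dz = 2πi · (2) = 4*I*pi

Final answer: 4*I*pi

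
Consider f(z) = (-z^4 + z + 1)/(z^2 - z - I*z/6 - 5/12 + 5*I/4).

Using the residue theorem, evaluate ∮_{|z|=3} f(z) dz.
By the residue theorem, ∮_C f(z) dz = 2πi · (sum of the residues of f at the poles inside |z| = 3).

The denominator factors as (z + 1/2 - 2*I/3)*(z - 3/2 + I/2), so the singularities of f are simple poles at z = -1/2 + 2*I/3, z = 3/2 - I/2.
  |-1/2 + 2*I/3|² = 25/36 < 9 = 3², so this pole is inside the contour.
  |3/2 - I/2|² = 5/2 < 9 = 3², so this pole is inside the contour.

With P(z) = -z^4 + z + 1 and Q(z) = z^2 - z - I*z/6 - 5/12 + 5*I/4, each pole is simple, so Res(f, z₀) = P(z₀)/Q'(z₀) with Q'(z) = 2*z - 1 - I/6.
  Res(f, -1/2 + 2*I/3) = P(-1/2 + 2*I/3)/Q'(-1/2 + 2*I/3) = (1175/1296 + 11*I/27)/(-2 + 7*I/6) = -289/1158 - 14561*I/41688
  Res(f, 3/2 - I/2) = P(3/2 - I/2)/Q'(3/2 - I/2) = (3/4 + 11*I/2)/(2 - 7*I/6) = -177/193 + 855*I/386

Sum of residues inside C: -7/6 + 403*I/216
∮_C f(z) dz = 2πi · (-7/6 + 403*I/216) = pi*(-403/108 - 7*I/3)

Final answer: pi*(-403/108 - 7*I/3)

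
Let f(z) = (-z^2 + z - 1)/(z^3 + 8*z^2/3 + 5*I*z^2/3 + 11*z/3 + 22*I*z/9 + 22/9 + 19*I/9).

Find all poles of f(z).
The singularities of f are the zeros of the denominator. Factoring,
  z^3 + 8*z^2/3 + 5*I*z^2/3 + 11*z/3 + 22*I*z/9 + 22/9 + 19*I/9 = (z + 1 + 2*I/3)*(z + 1 + 2*I)*(z + 2/3 - I)
so the candidates are z = -1 - 2*I/3, z = -1 - 2*I, z = -2/3 + I.

Check the numerator P(z) = -z^2 + z - 1 at each one:
  P(-1 - 2*I/3) = -23/9 - 2*I ≠ 0, so z = -1 - 2*I/3 is a (simple) pole.
  P(-1 - 2*I) = 1 - 6*I ≠ 0, so z = -1 - 2*I is a (simple) pole.
  P(-2/3 + I) = -10/9 + 7*I/3 ≠ 0, so z = -2/3 + I is a (simple) pole.

Poles of f: {-1 - 2*I, -1 - 2*I/3, -2/3 + I}

Final answer: {-1 - 2*I, -1 - 2*I/3, -2/3 + I}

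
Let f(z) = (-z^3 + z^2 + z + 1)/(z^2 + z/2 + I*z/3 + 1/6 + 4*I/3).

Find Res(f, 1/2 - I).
Write f(z) = P(z)/Q(z) with P(z) = -z^3 + z^2 + z + 1 and Q(z) = z^2 + z/2 + I*z/3 + 1/6 + 4*I/3.
The denominator factors as Q(z) = (z + 1 - 2*I/3)*(z - 1/2 + I), so z = 1/2 - I is a simple zero of Q and P is analytic there; z = 1/2 - I is therefore a simple pole and
  Res(f, z₀) = P(z₀)/Q'(z₀).

Q'(z) = 2*z + 1/2 + I/3, so Q'(1/2 - I) = 3/2 - 5*I/3.
P(1/2 - I) = 17/8 - 9*I/4.

Res(f, 1/2 - I) = (17/8 - 9*I/4)/(3/2 - 5*I/3) = 999/724 + 6*I/181

Final answer: 999/724 + 6*I/181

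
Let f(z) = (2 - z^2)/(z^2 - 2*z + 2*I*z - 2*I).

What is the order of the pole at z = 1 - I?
2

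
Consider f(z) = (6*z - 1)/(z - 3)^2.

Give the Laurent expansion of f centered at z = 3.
17/(z - 3)^2 + 6/(z - 3)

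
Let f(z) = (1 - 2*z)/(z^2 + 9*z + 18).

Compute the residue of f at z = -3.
7/3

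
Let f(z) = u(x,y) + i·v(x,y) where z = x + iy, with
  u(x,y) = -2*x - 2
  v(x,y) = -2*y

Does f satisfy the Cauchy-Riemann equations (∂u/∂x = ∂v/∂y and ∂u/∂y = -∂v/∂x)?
∂u/∂x = -2
∂v/∂y = -2
∂u/∂y = 0
∂v/∂x = 0
∂u/∂x = ∂v/∂y and ∂u/∂y = -∂v/∂x hold identically; f is analytic.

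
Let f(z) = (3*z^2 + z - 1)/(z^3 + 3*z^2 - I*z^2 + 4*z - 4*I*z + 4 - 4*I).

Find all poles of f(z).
The singularities of f are the zeros of the denominator. Factoring,
  z^3 + 3*z^2 - I*z^2 + 4*z - 4*I*z + 4 - 4*I = (z + 2)*(z - 2*I)*(z + 1 + I)
so the candidates are z = -2, z = 2*I, z = -1 - I.

Check the numerator P(z) = 3*z^2 + z - 1 at each one:
  P(-2) = 9 ≠ 0, so z = -2 is a (simple) pole.
  P(2*I) = -13 + 2*I ≠ 0, so z = 2*I is a (simple) pole.
  P(-1 - I) = -2 + 5*I ≠ 0, so z = -1 - I is a (simple) pole.

Poles of f: {-2, -1 - I, 2*I}

Final answer: {-2, -1 - I, 2*I}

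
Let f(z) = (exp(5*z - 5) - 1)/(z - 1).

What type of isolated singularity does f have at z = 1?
Let u = z - 1. The exponent is 5*z - 5 = 5u, so
  f = (e^(5u) - 1)/u = ((5u) + (5u)^2/2 + (5u)^3/6 + ...)/u = 5 + (25/2)*u + (125/6)*u^2 + ...
The Laurent expansion about u = 0 has no negative powers; equivalently lim_{z→1} f(z) = 5 exists and is finite.
So the singularity is removable.

Final answer: removable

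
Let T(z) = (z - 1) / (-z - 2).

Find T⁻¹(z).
Set w = T(z) = (z - 1) / (-z - 2) and solve for z:
  w*(-z - 2) = z - 1
  -2*w + z*(-w - 1) + 1 = 0
  z*(-w - 1) = 2*w - 1
  z = (1 - 2*w)/(w + 1)
Renaming the variable, T⁻¹(z) = (-2*z + 1)/(z + 1).
(Check: ad - bc = -3 ≠ 0, so T is invertible.)

Final answer: (-2*z + 1)/(z + 1)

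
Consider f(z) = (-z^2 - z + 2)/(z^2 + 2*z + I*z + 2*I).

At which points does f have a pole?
{-I}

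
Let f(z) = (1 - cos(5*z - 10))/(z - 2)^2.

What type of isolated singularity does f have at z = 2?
Let u = z - 2. The argument of cos is 5*z - 10 = 5u, so
  f = (1 - cos(5u))/u^2 = ((5u)^2/2 - (5u)^4/24 + ...)/u^2 = 25/2 - (625/24)*u^2 + ...
The Laurent expansion about u = 0 has no negative powers; equivalently lim_{z→2} f(z) = 25/2 exists and is finite.
So the singularity is removable.

Final answer: removable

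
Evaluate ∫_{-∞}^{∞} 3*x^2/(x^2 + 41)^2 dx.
3*sqrt(41)*pi/82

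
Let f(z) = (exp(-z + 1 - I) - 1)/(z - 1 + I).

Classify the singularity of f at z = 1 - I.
Let u = z - 1 + I. The exponent is -z + 1 - I = -u, so
  f = (e^(-u) - 1)/u = ((-u) + (-u)^2/2 + (-u)^3/6 + ...)/u = -1 + (1/2)*u + (-1/6)*u^2 + ...
The Laurent expansion about u = 0 has no negative powers; equivalently lim_{z→1 - I} f(z) = -1 exists and is finite.
So the singularity is removable.

Final answer: removable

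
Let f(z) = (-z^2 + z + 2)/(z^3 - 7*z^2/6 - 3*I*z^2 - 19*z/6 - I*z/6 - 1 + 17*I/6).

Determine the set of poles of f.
{2/3 + I, 3/2 + 2*I}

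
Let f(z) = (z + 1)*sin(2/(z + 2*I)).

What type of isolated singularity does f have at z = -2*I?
essential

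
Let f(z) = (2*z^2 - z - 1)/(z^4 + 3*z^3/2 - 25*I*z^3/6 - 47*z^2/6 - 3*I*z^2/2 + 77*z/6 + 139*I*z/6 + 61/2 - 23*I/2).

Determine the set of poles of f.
{-3 + 2*I/3, -1/2 + 3*I/2, 3*I, 2 - I}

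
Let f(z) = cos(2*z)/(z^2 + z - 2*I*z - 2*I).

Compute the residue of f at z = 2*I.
(1/5 - 2*I/5)*cosh(4)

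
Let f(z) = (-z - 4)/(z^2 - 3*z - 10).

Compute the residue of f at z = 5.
Write f(z) = P(z)/Q(z) with P(z) = -z - 4 and Q(z) = z^2 - 3*z - 10.
The denominator factors as Q(z) = (z + 2)*(z - 5), so z = 5 is a simple zero of Q and P is analytic there; z = 5 is therefore a simple pole and
  Res(f, z₀) = P(z₀)/Q'(z₀).

Q'(z) = 2*z - 3, so Q'(5) = 7.
P(5) = -9.

Res(f, 5) = (-9)/(7) = -9/7

Final answer: -9/7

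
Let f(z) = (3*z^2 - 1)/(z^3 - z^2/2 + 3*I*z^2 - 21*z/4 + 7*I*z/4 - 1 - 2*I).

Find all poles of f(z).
{-3/2 - I/2, -I/2, 2 - 2*I}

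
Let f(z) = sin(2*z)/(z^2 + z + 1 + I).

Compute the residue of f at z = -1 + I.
(1/5 + 2*I/5)*sin(2 - 2*I)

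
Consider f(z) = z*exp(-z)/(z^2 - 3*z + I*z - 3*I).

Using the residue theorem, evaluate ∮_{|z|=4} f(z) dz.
By the residue theorem, ∮_C f(z) dz = 2πi · (sum of the residues of f at the poles inside |z| = 4).

The denominator factors as (z - 3)*(z + I), so the singularities of f are simple poles at z = 3, z = -I.
  |3|² = 9 < 16 = 4², so this pole is inside the contour.
  |-I|² = 1 < 16 = 4², so this pole is inside the contour.

With P(z) = z*exp(-z) and Q(z) = z^2 - 3*z + I*z - 3*I, each pole is simple, so Res(f, z₀) = P(z₀)/Q'(z₀) with Q'(z) = 2*z - 3 + I.
  Res(f, 3) = P(3)/Q'(3) = (3*exp(-3))/(3 + I) = (9/10 - 3*I/10)*exp(-3)
  Res(f, -I) = P(-I)/Q'(-I) = (-I*exp(I))/(-3 - I) = (1/10 + 3*I/10)*exp(I)

Sum of residues inside C: (9/10 - 3*I/10)*exp(-3) + (1/10 + 3*I/10)*exp(I)
∮_C f(z) dz = 2πi · ((9/10 - 3*I/10)*exp(-3) + (1/10 + 3*I/10)*exp(I)) = pi*(-3/5 + I/5)*exp(I) + pi*(3/5 + 9*I/5)*exp(-3)

Final answer: pi*(-3/5 + I/5)*exp(I) + pi*(3/5 + 9*I/5)*exp(-3)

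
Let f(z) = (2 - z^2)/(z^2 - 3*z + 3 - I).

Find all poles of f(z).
The singularities of f are the zeros of the denominator. Factoring,
  z^2 - 3*z + 3 - I = (z - 1 + I)*(z - 2 - I)
so the candidates are z = 1 - I, z = 2 + I.

Check the numerator P(z) = 2 - z^2 at each one:
  P(1 - I) = 2 + 2*I ≠ 0, so z = 1 - I is a (simple) pole.
  P(2 + I) = -1 - 4*I ≠ 0, so z = 2 + I is a (simple) pole.

Poles of f: {1 - I, 2 + I}

Final answer: {1 - I, 2 + I}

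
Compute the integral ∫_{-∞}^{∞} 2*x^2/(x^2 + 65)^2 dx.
Let f(z) = 2*z^2/(z^2 + 65)^2. The denominator has no real zeros and deg Q - deg P = 2 ≥ 2, so the integral of f over the upper semicircle |z| = R tends to 0 as R → ∞. Closing the contour in the upper half-plane,
  ∫_{-∞}^{∞} f(x) dx = 2πi · Σ Res(f, z_k)  over the poles with Im z_k > 0.

Zeros of the denominator: z^2 + 65 = 0 gives z = ±sqrt(65)*I.
Upper half-plane: z = sqrt(65)*I (a pole of order 2).

Write f(z) = g(z)/(z - sqrt(65)*I)^2 with g(z) = 2*z^2/(z + sqrt(65)*I)^2. For a double pole, Res(f, z₀) = g'(z₀):
  g'(z) = 4*sqrt(65)*I*z/(z + sqrt(65)*I)^3
  Res(f, sqrt(65)*I) = g'(sqrt(65)*I) = -sqrt(65)*I/130

∫_{-∞}^{∞} f(x) dx = 2πi · (-sqrt(65)*I/130) = sqrt(65)*pi/65

Final answer: sqrt(65)*pi/65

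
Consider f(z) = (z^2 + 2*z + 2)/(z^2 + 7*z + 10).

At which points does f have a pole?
{-5, -2}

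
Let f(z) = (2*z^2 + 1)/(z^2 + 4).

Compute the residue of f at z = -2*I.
-7*I/4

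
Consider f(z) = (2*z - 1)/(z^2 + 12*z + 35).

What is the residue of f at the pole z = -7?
Write f(z) = P(z)/Q(z) with P(z) = 2*z - 1 and Q(z) = z^2 + 12*z + 35.
The denominator factors as Q(z) = (z + 7)*(z + 5), so z = -7 is a simple zero of Q and P is analytic there; z = -7 is therefore a simple pole and
  Res(f, z₀) = P(z₀)/Q'(z₀).

Q'(z) = 2*z + 12, so Q'(-7) = -2.
P(-7) = -15.

Res(f, -7) = (-15)/(-2) = 15/2

Final answer: 15/2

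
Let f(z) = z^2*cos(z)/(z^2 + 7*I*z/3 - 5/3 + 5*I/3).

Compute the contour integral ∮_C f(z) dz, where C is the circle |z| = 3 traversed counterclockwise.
By the residue theorem, ∮_C f(z) dz = 2πi · (sum of the residues of f at the poles inside |z| = 3).

The denominator factors as (z - 1 + 2*I)*(z + 1 + I/3), so the singularities of f are simple poles at z = 1 - 2*I, z = -1 - I/3.
  |1 - 2*I|² = 5 < 9 = 3², so this pole is inside the contour.
  |-1 - I/3|² = 10/9 < 9 = 3², so this pole is inside the contour.

With P(z) = z^2*cos(z) and Q(z) = z^2 + 7*I*z/3 - 5/3 + 5*I/3, each pole is simple, so Res(f, z₀) = P(z₀)/Q'(z₀) with Q'(z) = 2*z + 7*I/3.
  Res(f, 1 - 2*I) = P(1 - 2*I)/Q'(1 - 2*I) = ((-3 - 4*I)*cos(1 - 2*I))/(2 - 5*I/3) = (6/61 - 117*I/61)*cos(1 - 2*I)
  Res(f, -1 - I/3) = P(-1 - I/3)/Q'(-1 - I/3) = ((8/9 + 2*I/3)*cos(1 + I/3))/(-2 + 5*I/3) = (-6/61 - 76*I/183)*cos(1 + I/3)

Sum of residues inside C: (6/61 - 117*I/61)*cos(1 - 2*I) + (-6/61 - 76*I/183)*cos(1 + I/3)
∮_C f(z) dz = 2πi · ((6/61 - 117*I/61)*cos(1 - 2*I) + (-6/61 - 76*I/183)*cos(1 + I/3)) = pi*(152/183 - 12*I/61)*cos(1 + I/3) + pi*(234/61 + 12*I/61)*cos(1 - 2*I)

Final answer: pi*(152/183 - 12*I/61)*cos(1 + I/3) + pi*(234/61 + 12*I/61)*cos(1 - 2*I)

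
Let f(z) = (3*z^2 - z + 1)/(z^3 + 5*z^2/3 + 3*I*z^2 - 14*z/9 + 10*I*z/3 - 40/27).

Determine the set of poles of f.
The singularities of f are the zeros of the denominator. Factoring,
  z^3 + 5*z^2/3 + 3*I*z^2 - 14*z/9 + 10*I*z/3 - 40/27 = (z + 2*I/3)*(z + 1 + I/3)*(z + 2/3 + 2*I)
so the candidates are z = -2*I/3, z = -1 - I/3, z = -2/3 - 2*I.

Check the numerator P(z) = 3*z^2 - z + 1 at each one:
  P(-2*I/3) = -1/3 + 2*I/3 ≠ 0, so z = -2*I/3 is a (simple) pole.
  P(-1 - I/3) = 14/3 + 7*I/3 ≠ 0, so z = -1 - I/3 is a (simple) pole.
  P(-2/3 - 2*I) = -9 + 10*I ≠ 0, so z = -2/3 - 2*I is a (simple) pole.

Poles of f: {-1 - I/3, -2/3 - 2*I, -2*I/3}

Final answer: {-1 - I/3, -2/3 - 2*I, -2*I/3}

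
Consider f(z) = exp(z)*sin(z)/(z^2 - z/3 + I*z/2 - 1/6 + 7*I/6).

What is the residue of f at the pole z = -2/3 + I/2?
Write f(z) = P(z)/Q(z) with P(z) = exp(z)*sin(z) and Q(z) = z^2 - z/3 + I*z/2 - 1/6 + 7*I/6.
The denominator factors as Q(z) = (z - 1 + I)*(z + 2/3 - I/2), so z = -2/3 + I/2 is a simple zero of Q and P is analytic there; z = -2/3 + I/2 is therefore a simple pole and
  Res(f, z₀) = P(z₀)/Q'(z₀).

Q'(z) = 2*z - 1/3 + I/2, so Q'(-2/3 + I/2) = -5/3 + 3*I/2.
P(-2/3 + I/2) = -exp(-2/3 + I/2)*sin(2/3 - I/2).

Res(f, -2/3 + I/2) = (-exp(-2/3 + I/2)*sin(2/3 - I/2))/(-5/3 + 3*I/2) = (60/181 + 54*I/181)*exp(-2/3 + I/2)*sin(2/3 - I/2)

Final answer: (60/181 + 54*I/181)*exp(-2/3 + I/2)*sin(2/3 - I/2)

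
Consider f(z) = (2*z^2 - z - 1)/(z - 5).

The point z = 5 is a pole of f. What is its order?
1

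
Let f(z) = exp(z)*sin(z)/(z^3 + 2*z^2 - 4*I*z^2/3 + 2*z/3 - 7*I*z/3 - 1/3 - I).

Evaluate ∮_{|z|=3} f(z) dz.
By the residue theorem, ∮_C f(z) dz = 2πi · (sum of the residues of f at the poles inside |z| = 3).

The denominator factors as (z - I)*(z + 1 - I/3)*(z + 1), so the singularities of f are simple poles at z = I, z = -1 + I/3, z = -1.
  |I|² = 1 < 9 = 3², so this pole is inside the contour.
  |-1 + I/3|² = 10/9 < 9 = 3², so this pole is inside the contour.
  |-1|² = 1 < 9 = 3², so this pole is inside the contour.

With P(z) = exp(z)*sin(z) and Q(z) = z^3 + 2*z^2 - 4*I*z^2/3 + 2*z/3 - 7*I*z/3 - 1/3 - I, each pole is simple, so Res(f, z₀) = P(z₀)/Q'(z₀) with Q'(z) = 3*z^2 + 4*z - 8*I*z/3 + 2/3 - 7*I/3.
  Res(f, I) = P(I)/Q'(I) = (I*exp(I)*sinh(1))/(1/3 + 5*I/3) = (15/26 + 3*I/26)*exp(I)*sinh(1)
  Res(f, -1 + I/3) = P(-1 + I/3)/Q'(-1 + I/3) = (-exp(-1 + I/3)*sin(1 - I/3))/(2/9 - I/3) = (-18/13 - 27*I/13)*exp(-1 + I/3)*sin(1 - I/3)
  Res(f, -1) = P(-1)/Q'(-1) = (-exp(-1)*sin(1))/(-1/3 + I/3) = (3/2 + 3*I/2)*exp(-1)*sin(1)

Sum of residues inside C: (-18/13 - 27*I/13)*exp(-1 + I/3)*sin(1 - I/3) + (3/2 + 3*I/2)*exp(-1)*sin(1) + (15/26 + 3*I/26)*exp(I)*sinh(1)
∮_C f(z) dz = 2πi · ((-18/13 - 27*I/13)*exp(-1 + I/3)*sin(1 - I/3) + (3/2 + 3*I/2)*exp(-1)*sin(1) + (15/26 + 3*I/26)*exp(I)*sinh(1)) = pi*(54/13 - 36*I/13)*exp(-1 + I/3)*sin(1 - I/3) + pi*(-3/13 + 15*I/13)*exp(I)*sinh(1) + pi*(-3 + 3*I)*exp(-1)*sin(1)

Final answer: pi*(54/13 - 36*I/13)*exp(-1 + I/3)*sin(1 - I/3) + pi*(-3/13 + 15*I/13)*exp(I)*sinh(1) + pi*(-3 + 3*I)*exp(-1)*sin(1)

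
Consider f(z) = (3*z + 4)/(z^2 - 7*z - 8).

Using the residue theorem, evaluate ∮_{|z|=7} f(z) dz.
By the residue theorem, ∮_C f(z) dz = 2πi · (sum of the residues of f at the poles inside |z| = 7).

The denominator factors as (z - 8)*(z + 1), so the singularities of f are simple poles at z = 8, z = -1.
  |8|² = 64 > 49 = 7², so this pole is outside the contour.
  |-1|² = 1 < 49 = 7², so this pole is inside the contour.

With P(z) = 3*z + 4 and Q(z) = z^2 - 7*z - 8, each pole is simple, so Res(f, z₀) = P(z₀)/Q'(z₀) with Q'(z) = 2*z - 7.
  Res(f, -1) = P(-1)/Q'(-1) = (1)/(-9) = -1/9

∮_C f(z) dz = 2πi · (-1/9) = -2*I*pi/9

Final answer: -2*I*pi/9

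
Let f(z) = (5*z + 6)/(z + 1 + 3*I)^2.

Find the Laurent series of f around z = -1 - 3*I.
Put w = z - (-1 - 3*I), i.e. z = w - 1 - 3*I. The denominator is w^2, so it suffices to rewrite the numerator in powers of w.

P(z) = 5*z + 6
P(w - 1 - 3*I) = 1 - 15*I + 5*w

Dividing each term by w^2:
  f = (1 - 15*I)/w^2 + 5/w

Substituting back w = z + 1 + 3*I:
  f(z) = (1 - 15*I)/(z + 1 + 3*I)^2 + 5/(z + 1 + 3*I)

The series is finite because the numerator is a polynomial; the negative powers form the principal part, and the coefficient of 1/(z + 1 + 3*I) gives Res(f, -1 - 3*I) = 5.

Final answer: (1 - 15*I)/(z + 1 + 3*I)^2 + 5/(z + 1 + 3*I)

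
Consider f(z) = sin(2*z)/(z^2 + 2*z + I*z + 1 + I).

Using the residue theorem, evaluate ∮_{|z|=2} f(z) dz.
By the residue theorem, ∮_C f(z) dz = 2πi · (sum of the residues of f at the poles inside |z| = 2).

The denominator factors as (z + 1)*(z + 1 + I), so the singularities of f are simple poles at z = -1, z = -1 - I.
  |-1|² = 1 < 4 = 2², so this pole is inside the contour.
  |-1 - I|² = 2 < 4 = 2², so this pole is inside the contour.

With P(z) = sin(2*z) and Q(z) = z^2 + 2*z + I*z + 1 + I, each pole is simple, so Res(f, z₀) = P(z₀)/Q'(z₀) with Q'(z) = 2*z + 2 + I.
  Res(f, -1) = P(-1)/Q'(-1) = (-sin(2))/(I) = I*sin(2)
  Res(f, -1 - I) = P(-1 - I)/Q'(-1 - I) = (-sin(2 + 2*I))/(-I) = -I*sin(2 + 2*I)

Sum of residues inside C: -I*sin(2 + 2*I) + I*sin(2)
∮_C f(z) dz = 2πi · (-I*sin(2 + 2*I) + I*sin(2)) = -2*pi*sin(2) + 2*pi*sin(2 + 2*I)

Final answer: -2*pi*sin(2) + 2*pi*sin(2 + 2*I)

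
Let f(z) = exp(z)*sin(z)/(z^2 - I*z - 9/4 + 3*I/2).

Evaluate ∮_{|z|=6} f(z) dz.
By the residue theorem, ∮_C f(z) dz = 2πi · (sum of the residues of f at the poles inside |z| = 6).

The denominator factors as (z - 3/2)*(z + 3/2 - I), so the singularities of f are simple poles at z = 3/2, z = -3/2 + I.
  |3/2|² = 9/4 < 36 = 6², so this pole is inside the contour.
  |-3/2 + I|² = 13/4 < 36 = 6², so this pole is inside the contour.

With P(z) = exp(z)*sin(z) and Q(z) = z^2 - I*z - 9/4 + 3*I/2, each pole is simple, so Res(f, z₀) = P(z₀)/Q'(z₀) with Q'(z) = 2*z - I.
  Res(f, 3/2) = P(3/2)/Q'(3/2) = (exp(3/2)*sin(3/2))/(3 - I) = (3/10 + I/10)*exp(3/2)*sin(3/2)
  Res(f, -3/2 + I) = P(-3/2 + I)/Q'(-3/2 + I) = (-exp(-3/2 + I)*sin(3/2 - I))/(-3 + I) = (3/10 + I/10)*exp(-3/2 + I)*sin(3/2 - I)

Sum of residues inside C: (3/10 + I/10)*exp(-3/2 + I)*sin(3/2 - I) + (3/10 + I/10)*exp(3/2)*sin(3/2)
∮_C f(z) dz = 2πi · ((3/10 + I/10)*exp(-3/2 + I)*sin(3/2 - I) + (3/10 + I/10)*exp(3/2)*sin(3/2)) = pi*(-1/5 + 3*I/5)*exp(-3/2 + I)*sin(3/2 - I) + pi*(-1/5 + 3*I/5)*exp(3/2)*sin(3/2)

Final answer: pi*(-1/5 + 3*I/5)*exp(-3/2 + I)*sin(3/2 - I) + pi*(-1/5 + 3*I/5)*exp(3/2)*sin(3/2)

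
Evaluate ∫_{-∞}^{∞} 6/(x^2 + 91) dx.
Let f(z) = 6/(z^2 + 91). The denominator has no real zeros and deg Q - deg P = 2 ≥ 2, so the integral of f over the upper semicircle |z| = R tends to 0 as R → ∞. Closing the contour in the upper half-plane,
  ∫_{-∞}^{∞} f(x) dx = 2πi · Σ Res(f, z_k)  over the poles with Im z_k > 0.

Zeros of the denominator: z^2 + 91 = 0 gives z = ±sqrt(91)*I.
Upper half-plane: z = sqrt(91)*I (simple).

Each pole is a simple zero of Q(z) = z^2 + 91, so Res(f, z₀) = P(z₀)/Q'(z₀) with P(z) = 6, Q'(z) = 2*z:
  Res(f, sqrt(91)*I) = (6)/(2*sqrt(91)*I) = -3*sqrt(91)*I/91

∫_{-∞}^{∞} f(x) dx = 2πi · (-3*sqrt(91)*I/91) = 6*sqrt(91)*pi/91

Final answer: 6*sqrt(91)*pi/91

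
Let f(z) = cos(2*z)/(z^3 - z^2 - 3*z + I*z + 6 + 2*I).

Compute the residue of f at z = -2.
Write f(z) = P(z)/Q(z) with P(z) = cos(2*z) and Q(z) = z^3 - z^2 - 3*z + I*z + 6 + 2*I.
The denominator factors as Q(z) = (z - 2 + I)*(z - 1 - I)*(z + 2), so z = -2 is a simple zero of Q and P is analytic there; z = -2 is therefore a simple pole and
  Res(f, z₀) = P(z₀)/Q'(z₀).

Q'(z) = 3*z^2 - 2*z - 3 + I, so Q'(-2) = 13 + I.
P(-2) = cos(4).

Res(f, -2) = (cos(4))/(13 + I) = (13/170 - I/170)*cos(4)

Final answer: (13/170 - I/170)*cos(4)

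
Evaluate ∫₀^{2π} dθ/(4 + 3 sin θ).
2*sqrt(7)*pi/7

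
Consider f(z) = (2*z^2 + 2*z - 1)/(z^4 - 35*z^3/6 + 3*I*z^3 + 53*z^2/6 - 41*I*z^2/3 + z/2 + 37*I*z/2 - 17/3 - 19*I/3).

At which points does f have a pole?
The singularities of f are the zeros of the denominator. Factoring,
  z^4 - 35*z^3/6 + 3*I*z^3 + 53*z^2/6 - 41*I*z^2/3 + z/2 + 37*I*z/2 - 17/3 - 19*I/3 = (z - 2 + I)*(z - 1/3 + I)*(z - 3/2 + I)*(z - 2)
so the candidates are z = 2 - I, z = 1/3 - I, z = 3/2 - I, z = 2.

Check the numerator P(z) = 2*z^2 + 2*z - 1 at each one:
  P(2 - I) = 9 - 10*I ≠ 0, so z = 2 - I is a (simple) pole.
  P(1/3 - I) = -19/9 - 10*I/3 ≠ 0, so z = 1/3 - I is a (simple) pole.
  P(3/2 - I) = 9/2 - 8*I ≠ 0, so z = 3/2 - I is a (simple) pole.
  P(2) = 11 ≠ 0, so z = 2 is a (simple) pole.

Poles of f: {1/3 - I, 3/2 - I, 2 - I, 2}

Final answer: {1/3 - I, 3/2 - I, 2 - I, 2}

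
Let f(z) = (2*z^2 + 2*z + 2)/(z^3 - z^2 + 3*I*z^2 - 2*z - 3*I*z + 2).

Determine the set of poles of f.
{-2*I, -I, 1}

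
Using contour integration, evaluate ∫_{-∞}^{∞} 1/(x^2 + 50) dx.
Let f(z) = 1/(z^2 + 50). The denominator has no real zeros and deg Q - deg P = 2 ≥ 2, so the integral of f over the upper semicircle |z| = R tends to 0 as R → ∞. Closing the contour in the upper half-plane,
  ∫_{-∞}^{∞} f(x) dx = 2πi · Σ Res(f, z_k)  over the poles with Im z_k > 0.

Zeros of the denominator: z^2 + 50 = 0 gives z = ±5*sqrt(2)*I.
Upper half-plane: z = 5*sqrt(2)*I (simple).

Each pole is a simple zero of Q(z) = z^2 + 50, so Res(f, z₀) = P(z₀)/Q'(z₀) with P(z) = 1, Q'(z) = 2*z:
  Res(f, 5*sqrt(2)*I) = (1)/(10*sqrt(2)*I) = -sqrt(2)*I/20

∫_{-∞}^{∞} f(x) dx = 2πi · (-sqrt(2)*I/20) = sqrt(2)*pi/10

Final answer: sqrt(2)*pi/10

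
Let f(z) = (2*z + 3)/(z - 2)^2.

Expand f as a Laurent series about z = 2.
7/(z - 2)^2 + 2/(z - 2)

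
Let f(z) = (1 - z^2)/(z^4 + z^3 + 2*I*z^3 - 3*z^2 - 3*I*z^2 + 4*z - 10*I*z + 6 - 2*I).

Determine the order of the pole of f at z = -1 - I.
Factor the denominator:
  z^4 + z^3 + 2*I*z^3 - 3*z^2 - 3*I*z^2 + 4*z - 10*I*z + 6 - 2*I = (z + 1 + I)^3*(z - 2 - I)

The numerator P(z) = 1 - z^2 has P(-1 - I) = 1 - 2*I ≠ 0, so no factor of (z + 1 + I) cancels.
Near z = -1 - I we can therefore write f(z) = g(z)/(z + 1 + I)^3 with g analytic at -1 - I and g(-1 - I) ≠ 0 (g is the numerator divided by the remaining denominator factors).

Hence z = -1 - I is a pole of order 3.

Final answer: 3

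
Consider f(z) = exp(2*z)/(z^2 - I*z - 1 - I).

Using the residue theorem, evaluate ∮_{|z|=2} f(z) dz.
By the residue theorem, ∮_C f(z) dz = 2πi · (sum of the residues of f at the poles inside |z| = 2).

The denominator factors as (z + 1)*(z - 1 - I), so the singularities of f are simple poles at z = -1, z = 1 + I.
  |-1|² = 1 < 4 = 2², so this pole is inside the contour.
  |1 + I|² = 2 < 4 = 2², so this pole is inside the contour.

With P(z) = exp(2*z) and Q(z) = z^2 - I*z - 1 - I, each pole is simple, so Res(f, z₀) = P(z₀)/Q'(z₀) with Q'(z) = 2*z - I.
  Res(f, -1) = P(-1)/Q'(-1) = (exp(-2))/(-2 - I) = (-2/5 + I/5)*exp(-2)
  Res(f, 1 + I) = P(1 + I)/Q'(1 + I) = (exp(2 + 2*I))/(2 + I) = (2/5 - I/5)*exp(2 + 2*I)

Sum of residues inside C: (-2/5 + I/5)*exp(-2) + (2/5 - I/5)*exp(2 + 2*I)
∮_C f(z) dz = 2πi · ((-2/5 + I/5)*exp(-2) + (2/5 - I/5)*exp(2 + 2*I)) = pi*(-2/5 - 4*I/5)*exp(-2) + pi*(2/5 + 4*I/5)*exp(2 + 2*I)

Final answer: pi*(-2/5 - 4*I/5)*exp(-2) + pi*(2/5 + 4*I/5)*exp(2 + 2*I)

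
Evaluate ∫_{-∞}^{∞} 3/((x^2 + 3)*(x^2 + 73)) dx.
pi*(-3*sqrt(73) + 73*sqrt(3))/5110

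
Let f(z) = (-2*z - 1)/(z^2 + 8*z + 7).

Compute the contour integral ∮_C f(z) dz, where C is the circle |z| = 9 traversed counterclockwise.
By the residue theorem, ∮_C f(z) dz = 2πi · (sum of the residues of f at the poles inside |z| = 9).

The denominator factors as (z + 1)*(z + 7), so the singularities of f are simple poles at z = -1, z = -7.
  |-1|² = 1 < 81 = 9², so this pole is inside the contour.
  |-7|² = 49 < 81 = 9², so this pole is inside the contour.

With P(z) = -2*z - 1 and Q(z) = z^2 + 8*z + 7, each pole is simple, so Res(f, z₀) = P(z₀)/Q'(z₀) with Q'(z) = 2*z + 8.
  Res(f, -1) = P(-1)/Q'(-1) = (1)/(6) = 1/6
  Res(f, -7) = P(-7)/Q'(-7) = (13)/(-6) = -13/6

Sum of residues inside C: -2
∮_C f(z) dz = 2πi · (-2) = -4*I*pi

Final answer: -4*I*pi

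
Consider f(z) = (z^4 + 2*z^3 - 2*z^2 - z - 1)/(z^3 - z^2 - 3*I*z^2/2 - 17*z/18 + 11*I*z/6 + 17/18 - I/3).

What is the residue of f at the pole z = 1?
Write f(z) = P(z)/Q(z) with P(z) = z^4 + 2*z^3 - 2*z^2 - z - 1 and Q(z) = z^3 - z^2 - 3*I*z^2/2 - 17*z/18 + 11*I*z/6 + 17/18 - I/3.
The denominator factors as Q(z) = (z - 1)*(z - 2/3 - I/2)*(z + 2/3 - I), so z = 1 is a simple zero of Q and P is analytic there; z = 1 is therefore a simple pole and
  Res(f, z₀) = P(z₀)/Q'(z₀).

Q'(z) = 3*z^2 - 2*z - 3*I*z - 17/18 + 11*I/6, so Q'(1) = 1/18 - 7*I/6.
P(1) = -1.

Res(f, 1) = (-1)/(1/18 - 7*I/6) = -9/221 - 189*I/221

Final answer: -9/221 - 189*I/221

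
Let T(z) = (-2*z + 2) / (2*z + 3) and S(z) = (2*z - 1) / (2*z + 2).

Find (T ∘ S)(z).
(T ∘ S)(z) = T(S(z)) = ((-2)*S(z) + (2))/((2)*S(z) + (3)). Multiply numerator and denominator by 2*z + 2:
  numerator:   (-2)*(2*z - 1) + (2)*(2*z + 2) = 6
  denominator: (2)*(2*z - 1) + (3)*(2*z + 2) = 10*z + 4
(T ∘ S)(z) = 6/(10*z + 4) = 3/(5*z + 2)

Final answer: 3/(5*z + 2)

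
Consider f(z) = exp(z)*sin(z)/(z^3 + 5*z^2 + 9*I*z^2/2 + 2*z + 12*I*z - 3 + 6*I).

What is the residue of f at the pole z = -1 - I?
(-1/2 - I/2)*exp(-1 - I)*sin(1 + I)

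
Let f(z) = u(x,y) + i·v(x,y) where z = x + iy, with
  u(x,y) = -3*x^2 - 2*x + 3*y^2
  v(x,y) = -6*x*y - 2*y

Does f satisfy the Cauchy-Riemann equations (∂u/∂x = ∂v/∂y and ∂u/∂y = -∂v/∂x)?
∂u/∂x = -6*x - 2
∂v/∂y = -6*x - 2
∂u/∂y = 6*y
∂v/∂x = -6*y
∂u/∂x = ∂v/∂y and ∂u/∂y = -∂v/∂x hold identically; f is analytic.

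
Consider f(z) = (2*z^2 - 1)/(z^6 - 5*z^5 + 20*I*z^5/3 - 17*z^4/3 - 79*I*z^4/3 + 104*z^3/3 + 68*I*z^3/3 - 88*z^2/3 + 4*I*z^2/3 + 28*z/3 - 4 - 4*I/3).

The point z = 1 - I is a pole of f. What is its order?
Factor the denominator:
  z^6 - 5*z^5 + 20*I*z^5/3 - 17*z^4/3 - 79*I*z^4/3 + 104*z^3/3 + 68*I*z^3/3 - 88*z^2/3 + 4*I*z^2/3 + 28*z/3 - 4 - 4*I/3 = (z - 1 + I)^4*(z - I/3)*(z - 1 + 3*I)

The numerator P(z) = 2*z^2 - 1 has P(1 - I) = -1 - 4*I ≠ 0, so no factor of (z - 1 + I) cancels.
Near z = 1 - I we can therefore write f(z) = g(z)/(z - 1 + I)^4 with g analytic at 1 - I and g(1 - I) ≠ 0 (g is the numerator divided by the remaining denominator factors).

Hence z = 1 - I is a pole of order 4.

Final answer: 4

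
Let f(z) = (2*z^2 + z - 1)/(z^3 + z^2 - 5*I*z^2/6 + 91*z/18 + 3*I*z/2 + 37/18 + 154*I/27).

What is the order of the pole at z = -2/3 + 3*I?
1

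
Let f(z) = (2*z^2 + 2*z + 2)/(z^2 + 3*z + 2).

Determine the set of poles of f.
{-2, -1}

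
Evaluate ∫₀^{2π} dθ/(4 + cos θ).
2*sqrt(15)*pi/15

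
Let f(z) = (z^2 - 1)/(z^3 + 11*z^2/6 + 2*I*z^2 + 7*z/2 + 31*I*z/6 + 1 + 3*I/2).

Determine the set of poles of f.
{-3/2 + I, -1/3, -3*I}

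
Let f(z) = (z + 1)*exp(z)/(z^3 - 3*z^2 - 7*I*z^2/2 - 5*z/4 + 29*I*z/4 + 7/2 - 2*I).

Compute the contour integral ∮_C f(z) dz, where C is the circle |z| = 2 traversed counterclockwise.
By the residue theorem, ∮_C f(z) dz = 2πi · (sum of the residues of f at the poles inside |z| = 2).

The denominator factors as (z - 1 - I)*(z - 3/2 - I)*(z - 1/2 - 3*I/2), so the singularities of f are simple poles at z = 1 + I, z = 3/2 + I, z = 1/2 + 3*I/2.
  |1 + I|² = 2 < 4 = 2², so this pole is inside the contour.
  |3/2 + I|² = 13/4 < 4 = 2², so this pole is inside the contour.
  |1/2 + 3*I/2|² = 5/2 < 4 = 2², so this pole is inside the contour.

With P(z) = (z + 1)*exp(z) and Q(z) = z^3 - 3*z^2 - 7*I*z^2/2 - 5*z/4 + 29*I*z/4 + 7/2 - 2*I, each pole is simple, so Res(f, z₀) = P(z₀)/Q'(z₀) with Q'(z) = 3*z^2 - 6*z - 7*I*z - 5/4 + 29*I/4.
  Res(f, 1 + I) = P(1 + I)/Q'(1 + I) = ((2 + I)*exp(1 + I))/(-1/4 + I/4) = (-2 - 6*I)*exp(1 + I)
  Res(f, 3/2 + I) = P(3/2 + I)/Q'(3/2 + I) = ((5/2 + I)*exp(3/2 + I))/(1/2 - I/4) = (16/5 + 18*I/5)*exp(3/2 + I)
  Res(f, 1/2 + 3*I/2) = P(1/2 + 3*I/2)/Q'(1/2 + 3*I/2) = ((3/2 + 3*I/2)*exp(1/2 + 3*I/2))/(1/4 - 3*I/4) = (-6/5 + 12*I/5)*exp(1/2 + 3*I/2)

Sum of residues inside C: (-2 - 6*I)*exp(1 + I) + (-6/5 + 12*I/5)*exp(1/2 + 3*I/2) + (16/5 + 18*I/5)*exp(3/2 + I)
∮_C f(z) dz = 2πi · ((-2 - 6*I)*exp(1 + I) + (-6/5 + 12*I/5)*exp(1/2 + 3*I/2) + (16/5 + 18*I/5)*exp(3/2 + I)) = pi*(-36/5 + 32*I/5)*exp(3/2 + I) + pi*(-24/5 - 12*I/5)*exp(1/2 + 3*I/2) + pi*(12 - 4*I)*exp(1 + I)

Final answer: pi*(-36/5 + 32*I/5)*exp(3/2 + I) + pi*(-24/5 - 12*I/5)*exp(1/2 + 3*I/2) + pi*(12 - 4*I)*exp(1 + I)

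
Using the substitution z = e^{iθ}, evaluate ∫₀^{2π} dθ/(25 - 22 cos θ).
2*sqrt(141)*pi/141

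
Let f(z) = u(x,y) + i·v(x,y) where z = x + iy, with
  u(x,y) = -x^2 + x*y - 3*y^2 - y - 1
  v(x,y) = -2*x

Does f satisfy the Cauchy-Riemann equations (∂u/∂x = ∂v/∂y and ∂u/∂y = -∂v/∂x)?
∂u/∂x = -2*x + y
∂v/∂y = 0
∂u/∂y = x - 6*y - 1
∂v/∂x = -2
∂u/∂x ≠ ∂v/∂y and ∂u/∂y ≠ -∂v/∂x; the Cauchy-Riemann equations are not satisfied, so f is not analytic.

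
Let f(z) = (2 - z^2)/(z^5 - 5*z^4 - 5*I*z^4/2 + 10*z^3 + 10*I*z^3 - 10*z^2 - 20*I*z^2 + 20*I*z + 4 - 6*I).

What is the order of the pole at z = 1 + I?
4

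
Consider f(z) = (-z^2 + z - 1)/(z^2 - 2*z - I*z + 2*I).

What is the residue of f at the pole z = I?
Write f(z) = P(z)/Q(z) with P(z) = -z^2 + z - 1 and Q(z) = z^2 - 2*z - I*z + 2*I.
The denominator factors as Q(z) = (z - 2)*(z - I), so z = I is a simple zero of Q and P is analytic there; z = I is therefore a simple pole and
  Res(f, z₀) = P(z₀)/Q'(z₀).

Q'(z) = 2*z - 2 - I, so Q'(I) = -2 + I.
P(I) = I.

Res(f, I) = (I)/(-2 + I) = 1/5 - 2*I/5

Final answer: 1/5 - 2*I/5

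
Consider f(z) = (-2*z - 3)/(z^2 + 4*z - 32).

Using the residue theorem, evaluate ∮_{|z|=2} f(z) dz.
By the residue theorem, ∮_C f(z) dz = 2πi · (sum of the residues of f at the poles inside |z| = 2).

The denominator factors as (z + 8)*(z - 4), so the singularities of f are simple poles at z = -8, z = 4.
  |-8|² = 64 > 4 = 2², so this pole is outside the contour.
  |4|² = 16 > 4 = 2², so this pole is outside the contour.

No pole lies inside the contour, so f is analytic on and inside C and the integral is 0 (Cauchy's theorem).

Final answer: 0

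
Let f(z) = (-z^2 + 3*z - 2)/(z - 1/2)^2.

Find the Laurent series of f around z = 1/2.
-3/(4*(z - 1/2)^2) + 2/(z - 1/2) - 1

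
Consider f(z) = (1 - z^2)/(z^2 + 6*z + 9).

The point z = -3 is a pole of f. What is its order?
2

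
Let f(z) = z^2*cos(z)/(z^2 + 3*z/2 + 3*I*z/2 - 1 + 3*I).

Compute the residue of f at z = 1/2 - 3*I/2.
Write f(z) = P(z)/Q(z) with P(z) = z^2*cos(z) and Q(z) = z^2 + 3*z/2 + 3*I*z/2 - 1 + 3*I.
The denominator factors as Q(z) = (z - 1/2 + 3*I/2)*(z + 2), so z = 1/2 - 3*I/2 is a simple zero of Q and P is analytic there; z = 1/2 - 3*I/2 is therefore a simple pole and
  Res(f, z₀) = P(z₀)/Q'(z₀).

Q'(z) = 2*z + 3/2 + 3*I/2, so Q'(1/2 - 3*I/2) = 5/2 - 3*I/2.
P(1/2 - 3*I/2) = (-2 - 3*I/2)*cos(1/2 - 3*I/2).

Res(f, 1/2 - 3*I/2) = ((-2 - 3*I/2)*cos(1/2 - 3*I/2))/(5/2 - 3*I/2) = (-11/34 - 27*I/34)*cos(1/2 - 3*I/2)

Final answer: (-11/34 - 27*I/34)*cos(1/2 - 3*I/2)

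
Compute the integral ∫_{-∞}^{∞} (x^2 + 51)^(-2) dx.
Let f(z) = (z^2 + 51)^(-2). The denominator has no real zeros and deg Q - deg P = 4 ≥ 2, so the integral of f over the upper semicircle |z| = R tends to 0 as R → ∞. Closing the contour in the upper half-plane,
  ∫_{-∞}^{∞} f(x) dx = 2πi · Σ Res(f, z_k)  over the poles with Im z_k > 0.

Zeros of the denominator: z^2 + 51 = 0 gives z = ±sqrt(51)*I.
Upper half-plane: z = sqrt(51)*I (a pole of order 2).

Write f(z) = g(z)/(z - sqrt(51)*I)^2 with g(z) = (z + sqrt(51)*I)^(-2). For a double pole, Res(f, z₀) = g'(z₀):
  g'(z) = -2/(z + sqrt(51)*I)^3
  Res(f, sqrt(51)*I) = g'(sqrt(51)*I) = -sqrt(51)*I/10404

∫_{-∞}^{∞} f(x) dx = 2πi · (-sqrt(51)*I/10404) = sqrt(51)*pi/5202

Final answer: sqrt(51)*pi/5202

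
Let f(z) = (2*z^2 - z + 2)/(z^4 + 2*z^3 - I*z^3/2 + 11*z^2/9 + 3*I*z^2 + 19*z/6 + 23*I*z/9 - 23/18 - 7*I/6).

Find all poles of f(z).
The singularities of f are the zeros of the denominator. Factoring,
  z^4 + 2*z^3 - I*z^3/2 + 11*z^2/9 + 3*I*z^2 + 19*z/6 + 23*I*z/9 - 23/18 - 7*I/6 = (z + 2 - I)*(z + 1 - I)*(z - 1/3)*(z - 2/3 + 3*I/2)
so the candidates are z = -2 + I, z = -1 + I, z = 1/3, z = 2/3 - 3*I/2.

Check the numerator P(z) = 2*z^2 - z + 2 at each one:
  P(-2 + I) = 10 - 9*I ≠ 0, so z = -2 + I is a (simple) pole.
  P(-1 + I) = 3 - 5*I ≠ 0, so z = -1 + I is a (simple) pole.
  P(1/3) = 17/9 ≠ 0, so z = 1/3 is a (simple) pole.
  P(2/3 - 3*I/2) = -41/18 - 5*I/2 ≠ 0, so z = 2/3 - 3*I/2 is a (simple) pole.

Poles of f: {-2 + I, -1 + I, 1/3, 2/3 - 3*I/2}

Final answer: {-2 + I, -1 + I, 1/3, 2/3 - 3*I/2}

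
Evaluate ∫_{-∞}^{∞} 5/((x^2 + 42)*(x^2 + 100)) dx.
Let f(z) = 5/((z^2 + 42)*(z^2 + 100)). The denominator has no real zeros and deg Q - deg P = 4 ≥ 2, so the integral of f over the upper semicircle |z| = R tends to 0 as R → ∞. Closing the contour in the upper half-plane,
  ∫_{-∞}^{∞} f(x) dx = 2πi · Σ Res(f, z_k)  over the poles with Im z_k > 0.

Zeros of the denominator: z^2 + 42 = 0 gives z = ±sqrt(42)*I; z^2 + 100 = 0 gives z = ±10*I.
Upper half-plane: z = 10*I, z = sqrt(42)*I (simple).

Each pole is a simple zero of Q(z) = z^4 + 142*z^2 + 4200, so Res(f, z₀) = P(z₀)/Q'(z₀) with P(z) = 5, Q'(z) = 4*z^3 + 284*z:
  Res(f, 10*I) = (5)/(-1160*I) = I/232
  Res(f, sqrt(42)*I) = (5)/(116*sqrt(42)*I) = -5*sqrt(42)*I/4872

Sum of residues: I*(21 - 5*sqrt(42))/4872
∫_{-∞}^{∞} f(x) dx = 2πi · (I*(21 - 5*sqrt(42))/4872) = pi*(-21 + 5*sqrt(42))/2436

Final answer: pi*(-21 + 5*sqrt(42))/2436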